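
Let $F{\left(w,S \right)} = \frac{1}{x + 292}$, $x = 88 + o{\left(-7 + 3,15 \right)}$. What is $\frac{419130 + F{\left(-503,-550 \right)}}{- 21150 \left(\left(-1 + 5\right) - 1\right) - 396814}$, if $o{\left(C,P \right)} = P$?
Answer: $- \frac{165556351}{181804280} \approx -0.91063$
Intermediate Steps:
$x = 103$ ($x = 88 + 15 = 103$)
$F{\left(w,S \right)} = \frac{1}{395}$ ($F{\left(w,S \right)} = \frac{1}{103 + 292} = \frac{1}{395}$)
$\frac{419130 + F{\left(-503,-550 \right)}}{- 21150 \left(\left(-1 + 5\right) - 1\right) - 396814} = \frac{419130 + \frac{1}{395}}{- 21150 \left(\left(-1 + 5\right) - 1\right) - 396814} = \frac{165556351}{395 \left(- 21150 \left(4 - 1\right) - 396814\right)} = \frac{165556351}{395 \left(\left(-21150\right) 3 - 396814\right)} = \frac{165556351}{395 \left(-63450 - 396814\right)} = \frac{165556351}{395 \left(-460264\right)} = \frac{165556351}{395} \left(- \frac{1}{460264}\right) = - \frac{165556351}{181804280}$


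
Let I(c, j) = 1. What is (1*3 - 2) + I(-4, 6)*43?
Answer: 44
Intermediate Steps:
(1*3 - 2) + I(-4, 6)*43 = (1*3 - 2) + 1*43 = (3 - 2) + 43 = 1 + 43 = 44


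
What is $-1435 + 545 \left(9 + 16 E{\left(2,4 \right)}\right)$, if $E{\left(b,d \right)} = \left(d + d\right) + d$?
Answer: $108110$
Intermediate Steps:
$E{\left(b,d \right)} = 3 d$ ($E{\left(b,d \right)} = 2 d + d = 3 d$)
$-1435 + 545 \left(9 + 16 E{\left(2,4 \right)}\right) = -1435 + 545 \left(9 + 16 \cdot 3 \cdot 4\right) = -1435 + 545 \left(9 + 16 \cdot 12\right) = -1435 + 545 \left(9 + 192\right) = -1435 + 545 \cdot 201 = -1435 + 109545 = 108110$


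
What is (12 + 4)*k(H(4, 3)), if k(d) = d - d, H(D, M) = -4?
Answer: 0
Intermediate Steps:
k(d) = 0
(12 + 4)*k(H(4, 3)) = (12 + 4)*0 = 16*0 = 0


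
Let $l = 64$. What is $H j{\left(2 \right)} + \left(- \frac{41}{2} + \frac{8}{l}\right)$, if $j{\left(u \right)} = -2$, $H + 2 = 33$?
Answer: $- \frac{659}{8} \approx -82.375$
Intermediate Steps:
$H = 31$ ($H = -2 + 33 = 31$)
$H j{\left(2 \right)} + \left(- \frac{41}{2} + \frac{8}{l}\right) = 31 \left(-2\right) + \left(- \frac{41}{2} + \frac{8}{64}\right) = -62 + \left(\left(-41\right) \frac{1}{2} + 8 \cdot \frac{1}{64}\right) = -62 + \left(- \frac{41}{2} + \frac{1}{8}\right) = -62 - \frac{163}{8} = - \frac{659}{8}$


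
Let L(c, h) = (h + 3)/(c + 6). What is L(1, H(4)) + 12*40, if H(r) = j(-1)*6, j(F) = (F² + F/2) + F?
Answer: 480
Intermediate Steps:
j(F) = F² + 3*F/2 (j(F) = (F² + F/2) + F = F² + 3*F/2)
H(r) = -3 (H(r) = ((½)*(-1)*(3 + 2*(-1)))*6 = ((½)*(-1)*(3 - 2))*6 = ((½)*(-1)*1)*6 = -½*6 = -3)
L(c, h) = (3 + h)/(6 + c)
L(1, H(4)) + 12*40 = (3 - 3)/(6 + 1) + 12*40 = 0/7 + 480 = (⅐)*0 + 480 = 0 + 480 = 480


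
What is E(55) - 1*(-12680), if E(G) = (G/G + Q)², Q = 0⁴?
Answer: 12681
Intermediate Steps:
Q = 0
E(G) = 1 (E(G) = (G/G + 0)² = (1 + 0)² = 1² = 1)
E(55) - 1*(-12680) = 1 - 1*(-12680) = 1 + 12680 = 12681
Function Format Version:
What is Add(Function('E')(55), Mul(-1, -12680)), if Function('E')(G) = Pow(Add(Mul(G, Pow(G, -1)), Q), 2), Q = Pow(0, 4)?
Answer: 12681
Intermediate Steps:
Q = 0
Function('E')(G) = 1 (Function('E')(G) = Pow(Add(Mul(G, Pow(G, -1)), 0), 2) = Pow(Add(1, 0), 2) = Pow(1, 2) = 1)
Add(Function('E')(55), Mul(-1, -12680)) = Add(1, Mul(-1, -12680)) = Add(1, 12680) = 12681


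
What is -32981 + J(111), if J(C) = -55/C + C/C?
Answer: -3660835/111 ≈ -32981.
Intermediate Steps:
J(C) = 1 - 55/C (J(C) = -55/C + 1 = 1 - 55/C)
-32981 + J(111) = -32981 + (-55 + 111)/111 = -32981 + (1/111)*56 = -32981 + 56/111 = -3660835/111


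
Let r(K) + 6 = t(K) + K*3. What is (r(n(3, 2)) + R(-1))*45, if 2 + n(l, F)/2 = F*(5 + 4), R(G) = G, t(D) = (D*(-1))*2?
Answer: 1125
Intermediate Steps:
t(D) = -2*D (t(D) = -D*2 = -2*D)
n(l, F) = -4 + 18*F (n(l, F) = -4 + 2*(F*(5 + 4)) = -4 + 2*(F*9) = -4 + 2*(9*F) = -4 + 18*F)
r(K) = -6 + K (r(K) = -6 + (-2*K + K*3) = -6 + (-2*K + 3*K) = -6 + K)
(r(n(3, 2)) + R(-1))*45 = ((-6 + (-4 + 18*2)) - 1)*45 = ((-6 + (-4 + 36)) - 1)*45 = ((-6 + 32) - 1)*45 = (26 - 1)*45 = 25*45 = 1125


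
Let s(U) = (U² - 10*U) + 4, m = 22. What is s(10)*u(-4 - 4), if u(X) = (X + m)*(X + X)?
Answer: -896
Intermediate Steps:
s(U) = 4 + U² - 10*U
u(X) = 2*X*(22 + X) (u(X) = (X + 22)*(X + X) = (22 + X)*(2*X) = 2*X*(22 + X))
s(10)*u(-4 - 4) = (4 + 10² - 10*10)*(2*(-4 - 4)*(22 + (-4 - 4))) = (4 + 100 - 100)*(2*(-8)*(22 - 8)) = 4*(2*(-8)*14) = 4*(-224) = -896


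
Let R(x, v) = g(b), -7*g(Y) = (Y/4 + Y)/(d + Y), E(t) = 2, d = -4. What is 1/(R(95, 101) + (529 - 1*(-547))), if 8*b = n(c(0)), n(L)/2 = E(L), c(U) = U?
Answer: 196/210901 ≈ 0.00092935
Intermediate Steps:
n(L) = 4 (n(L) = 2*2 = 4)
b = ½ (b = (⅛)*4 = ½ ≈ 0.50000)
g(Y) = -5*Y/(28*(-4 + Y)) (g(Y) = -(Y/4 + Y)/(7*(-4 + Y)) = -5*Y/4/(7*(-4 + Y)) = -5*Y/(28*(-4 + Y)))
R(x, v) = 5/196 (R(x, v) = -5*½/(-112 + 28*(½)) = -5*½/(-112 + 14) = -5*½/(-98) = -5*½*(-1/98) = 5/196)
1/(R(95, 101) + (529 - 1*(-547))) = 1/(5/196 + (529 - 1*(-547))) = 1/(5/196 + (529 + 547)) = 1/(5/196 + 1076) = 1/(210901/196) = 196/210901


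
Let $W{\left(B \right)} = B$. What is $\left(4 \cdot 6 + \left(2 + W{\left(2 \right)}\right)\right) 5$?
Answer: $140$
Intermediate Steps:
$\left(4 \cdot 6 + \left(2 + W{\left(2 \right)}\right)\right) 5 = \left(4 \cdot 6 + \left(2 + 2\right)\right) 5 = \left(24 + 4\right) 5 = 28 \cdot 5 = 140$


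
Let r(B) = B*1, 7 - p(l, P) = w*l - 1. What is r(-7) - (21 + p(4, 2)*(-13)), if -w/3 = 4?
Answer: 700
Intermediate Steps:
w = -12 (w = -3*4 = -12)
p(l, P) = 8 + 12*l (p(l, P) = 7 - (-12*l - 1) = 7 - (-1 - 12*l) = 7 + (1 + 12*l) = 8 + 12*l)
r(B) = B
r(-7) - (21 + p(4, 2)*(-13)) = -7 - (21 + (8 + 12*4)*(-13)) = -7 - (21 + (8 + 48)*(-13)) = -7 - (21 + 56*(-13)) = -7 - (21 - 728) = -7 - 1*(-707) = -7 + 707 = 700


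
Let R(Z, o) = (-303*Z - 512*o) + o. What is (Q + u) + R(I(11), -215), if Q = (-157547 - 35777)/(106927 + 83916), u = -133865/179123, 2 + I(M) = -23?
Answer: 4014552317743113/34184370689 ≈ 1.1744e+5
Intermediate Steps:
I(M) = -25 (I(M) = -2 - 23 = -25)
R(Z, o) = -511*o - 303*Z (R(Z, o) = (-512*o - 303*Z) + o = -511*o - 303*Z)
u = -133865/179123 (u = -133865*1/179123 = -133865/179123 ≈ -0.74734)
Q = -193324/190843 ≈ -1.0130
(Q + u) + R(I(11), -215) = (-193324/190843 - 133865/179123) + (-511*(-215) - 303*(-25)) = -60175973047/34184370689 + (109865 + 7575) = -60175973047/34184370689 + 117440 = 4014552317743113/34184370689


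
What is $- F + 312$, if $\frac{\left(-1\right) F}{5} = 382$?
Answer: $2222$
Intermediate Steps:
$F = -1910$ ($F = \left(-5\right) 382 = -1910$)
$- F + 312 = \left(-1\right) \left(-1910\right) + 312 = 1910 + 312 = 2222$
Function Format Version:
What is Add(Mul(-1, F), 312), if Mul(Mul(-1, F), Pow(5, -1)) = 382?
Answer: 2222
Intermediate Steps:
F = -1910 (F = Mul(-5, 382) = -1910)
Add(Mul(-1, F), 312) = Add(Mul(-1, -1910), 312) = Add(1910, 312) = 2222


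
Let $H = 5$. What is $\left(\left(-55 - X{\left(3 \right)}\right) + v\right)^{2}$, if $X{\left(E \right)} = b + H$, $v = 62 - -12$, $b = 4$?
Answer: $100$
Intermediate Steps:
$v = 74$ ($v = 62 + 12 = 74$)
$X{\left(E \right)} = 9$ ($X{\left(E \right)} = 4 + 5 = 9$)
$\left(\left(-55 - X{\left(3 \right)}\right) + v\right)^{2} = \left(\left(-55 - 9\right) + 74\right)^{2} = \left(-64 + 74\right)^{2} = 10^{2} = 100$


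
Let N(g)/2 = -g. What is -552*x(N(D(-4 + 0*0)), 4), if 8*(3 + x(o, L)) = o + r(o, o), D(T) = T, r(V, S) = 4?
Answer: 828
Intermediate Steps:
N(g) = -2*g (N(g) = 2*(-g) = -2*g)
x(o, L) = -5/2 + o/8 (x(o, L) = -3 + (o + 4)/8 = -3 + (4 + o)/8 = -3 + (1/2 + o/8) = -5/2 + o/8)
-552*x(N(D(-4 + 0*0)), 4) = -552*(-5/2 + (-2*(-4 + 0*0))/8) = -552*(-5/2 + (-2*(-4 + 0))/8) = -552*(-5/2 + (-2*(-4))/8) = -552*(-5/2 + (1/8)*8) = -552*(-5/2 + 1) = -552*(-3/2) = 828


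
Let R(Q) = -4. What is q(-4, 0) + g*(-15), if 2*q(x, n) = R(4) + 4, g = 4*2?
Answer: -120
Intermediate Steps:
g = 8
q(x, n) = 0 (q(x, n) = (-4 + 4)/2 = (½)*0 = 0)
q(-4, 0) + g*(-15) = 0 + 8*(-15) = 0 - 120 = -120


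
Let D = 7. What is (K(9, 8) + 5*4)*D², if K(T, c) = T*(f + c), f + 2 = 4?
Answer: 5390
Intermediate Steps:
f = 2 (f = -2 + 4 = 2)
K(T, c) = T*(2 + c)
(K(9, 8) + 5*4)*D² = (9*(2 + 8) + 5*4)*7² = (9*10 + 20)*49 = (90 + 20)*49 = 110*49 = 5390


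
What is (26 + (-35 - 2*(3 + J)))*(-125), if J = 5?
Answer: 3125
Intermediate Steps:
(26 + (-35 - 2*(3 + J)))*(-125) = (26 + (-35 - 2*(3 + 5)))*(-125) = (26 + (-35 - 2*8))*(-125) = (26 + (-35 - 1*16))*(-125) = (26 + (-35 - 16))*(-125) = (26 - 51)*(-125) = -25*(-125) = 3125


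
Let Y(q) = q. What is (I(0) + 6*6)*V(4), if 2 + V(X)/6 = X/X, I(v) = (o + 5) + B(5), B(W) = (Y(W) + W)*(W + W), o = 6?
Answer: -882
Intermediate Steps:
B(W) = 4*W² (B(W) = (W + W)*(W + W) = (2*W)*(2*W) = 4*W²)
I(v) = 111 (I(v) = (6 + 5) + 4*5² = 11 + 4*25 = 11 + 100 = 111)
V(X) = -6 (V(X) = -12 + 6*(X/X) = -12 + 6*1 = -12 + 6 = -6)
(I(0) + 6*6)*V(4) = (111 + 6*6)*(-6) = (111 + 36)*(-6) = 147*(-6) = -882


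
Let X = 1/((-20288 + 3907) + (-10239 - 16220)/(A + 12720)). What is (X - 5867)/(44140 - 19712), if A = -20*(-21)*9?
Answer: -1585926146953/6603204962452 ≈ -0.24018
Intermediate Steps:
A = 3780 (A = 420*9 = 3780)
X = -16500/270312959 (X = 1/((-20288 + 3907) + (-10239 - 16220)/(3780 + 12720)) = 1/(-16381 - 26459/16500) = 1/(-270312959/16500) = -16500/270312959 ≈ -6.1040e-5)
(X - 5867)/(44140 - 19712) = (-16500/270312959 - 5867)/(44140 - 19712) = -1585926146953/270312959/24428 = -1585926146953/270312959*1/24428 = -1585926146953/6603204962452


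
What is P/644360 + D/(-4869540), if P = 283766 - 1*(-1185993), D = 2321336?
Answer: 56612741759/31377367944 ≈ 1.8043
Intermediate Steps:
P = 1469759 (P = 283766 + 1185993 = 1469759)
P/644360 + D/(-4869540) = 1469759/644360 + 2321336/(-4869540) = 1469759*(1/644360) + 2321336*(-1/4869540) = 1469759/644360 - 580334/1217385 = 56612741759/31377367944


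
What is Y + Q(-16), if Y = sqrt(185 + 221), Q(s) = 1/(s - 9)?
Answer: -1/25 + sqrt(406) ≈ 20.109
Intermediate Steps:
Q(s) = 1/(-9 + s)
Y = sqrt(406) ≈ 20.149
Y + Q(-16) = sqrt(406) + 1/(-9 - 16) = sqrt(406) + 1/(-25) = sqrt(406) - 1/25 = -1/25 + sqrt(406)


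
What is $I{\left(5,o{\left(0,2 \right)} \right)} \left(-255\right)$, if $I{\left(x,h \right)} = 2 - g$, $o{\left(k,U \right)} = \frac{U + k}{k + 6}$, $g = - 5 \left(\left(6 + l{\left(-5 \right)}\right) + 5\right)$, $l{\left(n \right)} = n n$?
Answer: $-46410$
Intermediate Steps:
$l{\left(n \right)} = n^{2}$
$g = -180$ ($g = - 5 \left(\left(6 + \left(-5\right)^{2}\right) + 5\right) = - 5 \left(\left(6 + 25\right) + 5\right) = - 5 \left(31 + 5\right) = \left(-5\right) 36 = -180$)
$o{\left(k,U \right)} = \frac{U + k}{6 + k}$
$I{\left(x,h \right)} = 182$ ($I{\left(x,h \right)} = 2 - -180 = 2 + 180 = 182$)
$I{\left(5,o{\left(0,2 \right)} \right)} \left(-255\right) = 182 \left(-255\right) = -46410$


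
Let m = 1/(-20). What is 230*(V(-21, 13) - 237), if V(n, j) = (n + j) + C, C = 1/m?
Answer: -60950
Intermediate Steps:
m = -1/20 ≈ -0.050000
C = -20 (C = 1/(-1/20) = -20)
V(n, j) = -20 + j + n (V(n, j) = (n + j) - 20 = (j + n) - 20 = -20 + j + n)
230*(V(-21, 13) - 237) = 230*((-20 + 13 - 21) - 237) = 230*(-28 - 237) = 230*(-265) = -60950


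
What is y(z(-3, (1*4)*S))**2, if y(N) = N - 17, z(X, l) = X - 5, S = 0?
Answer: 625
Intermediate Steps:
z(X, l) = -5 + X
y(N) = -17 + N
y(z(-3, (1*4)*S))**2 = (-17 + (-5 - 3))**2 = (-17 - 8)**2 = (-25)**2 = 625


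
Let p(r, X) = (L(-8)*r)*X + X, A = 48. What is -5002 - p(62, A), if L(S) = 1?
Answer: -8026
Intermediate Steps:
p(r, X) = X + X*r (p(r, X) = (1*r)*X + X = r*X + X = X*r + X = X + X*r)
-5002 - p(62, A) = -5002 - 48*(1 + 62) = -5002 - 48*63 = -5002 - 1*3024 = -5002 - 3024 = -8026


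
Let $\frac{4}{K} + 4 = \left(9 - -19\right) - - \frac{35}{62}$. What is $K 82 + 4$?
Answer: $\frac{26428}{1523} \approx 17.353$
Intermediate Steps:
$K = \frac{248}{1523}$ ($K = \frac{4}{-4 + \left(\left(9 - -19\right) - - \frac{35}{62}\right)} = \frac{4}{-4 + \left(\left(9 + 19\right) - \left(-35\right) \frac{1}{62}\right)} = \frac{4}{-4 + \left(28 - - \frac{35}{62}\right)} = \frac{4}{-4 + \left(28 + \frac{35}{62}\right)} = \frac{4}{-4 + \frac{1771}{62}} = \frac{4}{\frac{1523}{62}} = 4 \cdot \frac{62}{1523} = \frac{248}{1523} \approx 0.16284$)
$K 82 + 4 = \frac{248}{1523} \cdot 82 + 4 = \frac{20336}{1523} + 4 = \frac{26428}{1523}$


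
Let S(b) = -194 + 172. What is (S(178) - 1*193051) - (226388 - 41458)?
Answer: -378003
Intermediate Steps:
S(b) = -22
(S(178) - 1*193051) - (226388 - 41458) = (-22 - 1*193051) - (226388 - 41458) = (-22 - 193051) - 1*184930 = -193073 - 184930 = -378003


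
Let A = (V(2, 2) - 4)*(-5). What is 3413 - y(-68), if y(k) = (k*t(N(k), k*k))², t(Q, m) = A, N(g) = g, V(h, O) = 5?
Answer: -112187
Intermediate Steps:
A = -5 (A = (5 - 4)*(-5) = 1*(-5) = -5)
t(Q, m) = -5
y(k) = 25*k² (y(k) = (k*(-5))² = (-5*k)² = 25*k²)
3413 - y(-68) = 3413 - 25*(-68)² = 3413 - 25*4624 = 3413 - 1*115600 = 3413 - 115600 = -112187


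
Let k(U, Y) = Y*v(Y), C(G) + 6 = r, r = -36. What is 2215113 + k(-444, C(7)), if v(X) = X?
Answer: 2216877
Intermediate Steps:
C(G) = -42 (C(G) = -6 - 36 = -42)
k(U, Y) = Y² (k(U, Y) = Y*Y = Y²)
2215113 + k(-444, C(7)) = 2215113 + (-42)² = 2215113 + 1764 = 2216877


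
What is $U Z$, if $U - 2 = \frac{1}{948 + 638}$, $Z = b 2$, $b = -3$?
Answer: $- \frac{9519}{793} \approx -12.004$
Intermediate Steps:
$Z = -6$ ($Z = \left(-3\right) 2 = -6$)
$U = \frac{3173}{1586}$ ($U = 2 + \frac{1}{948 + 638} = 2 + \frac{1}{1586} = \frac{3173}{1586} \approx 2.0006$)
$U Z = \frac{3173}{1586} \left(-6\right) = - \frac{9519}{793}$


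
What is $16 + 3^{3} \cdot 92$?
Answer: $2500$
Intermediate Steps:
$16 + 3^{3} \cdot 92 = 16 + 27 \cdot 92 = 16 + 2484 = 2500$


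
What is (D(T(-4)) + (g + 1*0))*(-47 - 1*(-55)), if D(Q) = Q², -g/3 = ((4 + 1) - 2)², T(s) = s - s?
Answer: -216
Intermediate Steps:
T(s) = 0
g = -27 (g = -3*((4 + 1) - 2)² = -3*(5 - 2)² = -3*3² = -3*9 = -27)
(D(T(-4)) + (g + 1*0))*(-47 - 1*(-55)) = (0² + (-27 + 1*0))*(-47 - 1*(-55)) = (0 + (-27 + 0))*(-47 + 55) = (0 - 27)*8 = -27*8 = -216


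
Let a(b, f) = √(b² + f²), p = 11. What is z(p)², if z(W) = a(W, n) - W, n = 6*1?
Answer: (11 - √157)² ≈ 2.3408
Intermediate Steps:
n = 6
z(W) = √(36 + W²) - W (z(W) = √(W² + 6²) - W = √(W² + 36) - W = √(36 + W²) - W)
z(p)² = (√(36 + 11²) - 1*11)² = (√(36 + 121) - 11)² = (√157 - 11)² = (-11 + √157)²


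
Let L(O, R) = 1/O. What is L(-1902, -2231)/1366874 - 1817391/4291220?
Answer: -590605356774661/1394536187753070 ≈ -0.42351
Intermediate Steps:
L(-1902, -2231)/1366874 - 1817391/4291220 = 1/(-1902*1366874) - 1817391/4291220 = -1/1902*1/1366874 - 1817391*1/4291220 = -1/2599794348 - 1817391/4291220 = -590605356774661/1394536187753070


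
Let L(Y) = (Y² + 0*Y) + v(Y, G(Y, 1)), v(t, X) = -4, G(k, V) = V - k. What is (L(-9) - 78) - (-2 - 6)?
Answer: 7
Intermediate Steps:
L(Y) = -4 + Y² (L(Y) = (Y² + 0*Y) - 4 = (Y² + 0) - 4 = Y² - 4 = -4 + Y²)
(L(-9) - 78) - (-2 - 6) = ((-4 + (-9)²) - 78) - (-2 - 6) = ((-4 + 81) - 78) - 1*(-8) = (77 - 78) + 8 = -1 + 8 = 7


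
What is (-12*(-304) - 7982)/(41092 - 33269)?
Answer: -4334/7823 ≈ -0.55401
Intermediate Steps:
(-12*(-304) - 7982)/(41092 - 33269) = (3648 - 7982)/7823 = -4334*1/7823 = -4334/7823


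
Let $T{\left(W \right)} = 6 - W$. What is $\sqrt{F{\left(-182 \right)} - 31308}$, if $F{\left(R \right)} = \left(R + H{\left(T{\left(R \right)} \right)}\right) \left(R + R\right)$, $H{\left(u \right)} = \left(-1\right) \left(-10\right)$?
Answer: $10 \sqrt{313} \approx 176.92$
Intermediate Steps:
$H{\left(u \right)} = 10$
$F{\left(R \right)} = 2 R \left(10 + R\right)$ ($F{\left(R \right)} = \left(R + 10\right) \left(R + R\right) = \left(10 + R\right) 2 R = 2 R \left(10 + R\right)$)
$\sqrt{F{\left(-182 \right)} - 31308} = \sqrt{2 \left(-182\right) \left(10 - 182\right) - 31308} = \sqrt{2 \left(-182\right) \left(-172\right) - 31308} = \sqrt{62608 - 31308} = \sqrt{31300} = 10 \sqrt{313}$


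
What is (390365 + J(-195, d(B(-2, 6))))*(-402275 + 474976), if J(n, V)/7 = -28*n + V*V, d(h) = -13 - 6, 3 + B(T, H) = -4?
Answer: 31342273512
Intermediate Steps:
B(T, H) = -7 (B(T, H) = -3 - 4 = -7)
d(h) = -19
J(n, V) = -196*n + 7*V² (J(n, V) = 7*(-28*n + V*V) = 7*(-28*n + V²) = 7*(V² - 28*n) = -196*n + 7*V²)
(390365 + J(-195, d(B(-2, 6))))*(-402275 + 474976) = (390365 + (-196*(-195) + 7*(-19)²))*(-402275 + 474976) = (390365 + (38220 + 7*361))*72701 = (390365 + (38220 + 2527))*72701 = (390365 + 40747)*72701 = 431112*72701 = 31342273512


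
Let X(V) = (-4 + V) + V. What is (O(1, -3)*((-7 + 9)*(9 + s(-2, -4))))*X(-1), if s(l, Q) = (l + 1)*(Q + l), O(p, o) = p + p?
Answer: -360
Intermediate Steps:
O(p, o) = 2*p
s(l, Q) = (1 + l)*(Q + l)
X(V) = -4 + 2*V
(O(1, -3)*((-7 + 9)*(9 + s(-2, -4))))*X(-1) = ((2*1)*((-7 + 9)*(9 + (-4 - 2 + (-2)**2 - 4*(-2)))))*(-4 + 2*(-1)) = (2*(2*(9 + (-4 - 2 + 4 + 8))))*(-4 - 2) = (2*(2*(9 + 6)))*(-6) = (2*(2*15))*(-6) = (2*30)*(-6) = 60*(-6) = -360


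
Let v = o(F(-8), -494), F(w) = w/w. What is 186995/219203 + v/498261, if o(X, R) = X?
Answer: 93172534898/109220305983 ≈ 0.85307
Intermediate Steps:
F(w) = 1
v = 1
186995/219203 + v/498261 = 186995/219203 + 1/498261 = 93172534898/109220305983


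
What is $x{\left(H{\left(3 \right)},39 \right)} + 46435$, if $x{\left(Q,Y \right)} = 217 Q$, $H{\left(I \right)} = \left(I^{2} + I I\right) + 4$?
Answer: $51209$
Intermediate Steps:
$H{\left(I \right)} = 4 + 2 I^{2}$ ($H{\left(I \right)} = \left(I^{2} + I^{2}\right) + 4 = 2 I^{2} + 4 = 4 + 2 I^{2}$)
$x{\left(H{\left(3 \right)},39 \right)} + 46435 = 217 \left(4 + 2 \cdot 3^{2}\right) + 46435 = 217 \left(4 + 2 \cdot 9\right) + 46435 = 217 \left(4 + 18\right) + 46435 = 217 \cdot 22 + 46435 = 4774 + 46435 = 51209$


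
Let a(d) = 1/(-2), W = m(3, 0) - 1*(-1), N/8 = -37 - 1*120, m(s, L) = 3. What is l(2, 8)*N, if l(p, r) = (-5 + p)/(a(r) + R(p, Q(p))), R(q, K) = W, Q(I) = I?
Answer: 7536/7 ≈ 1076.6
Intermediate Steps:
N = -1256 (N = 8*(-37 - 1*120) = 8*(-37 - 120) = 8*(-157) = -1256)
W = 4 (W = 3 - 1*(-1) = 3 + 1 = 4)
R(q, K) = 4
a(d) = -½ (a(d) = 1*(-½) = -½)
l(p, r) = -10/7 + 2*p/7 (l(p, r) = (-5 + p)/(-½ + 4) = (-5 + p)/(7/2) = (-5 + p)*(2/7) = -10/7 + 2*p/7)
l(2, 8)*N = (-10/7 + (2/7)*2)*(-1256) = (-10/7 + 4/7)*(-1256) = -6/7*(-1256) = 7536/7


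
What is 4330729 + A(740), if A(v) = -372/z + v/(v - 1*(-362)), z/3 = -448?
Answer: 267258006569/61712 ≈ 4.3307e+6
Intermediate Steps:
z = -1344 (z = 3*(-448) = -1344)
A(v) = 31/112 + v/(362 + v) (A(v) = -372/(-1344) + v/(v - 1*(-362)) = -372*(-1/1344) + v/(v + 362) = 31/112 + v/(362 + v))
4330729 + A(740) = 4330729 + (11222 + 143*740)/(112*(362 + 740)) = 4330729 + (1/112)*(11222 + 105820)/1102 = 4330729 + (1/112)*(1/1102)*117042 = 4330729 + 58521/61712 = 267258006569/61712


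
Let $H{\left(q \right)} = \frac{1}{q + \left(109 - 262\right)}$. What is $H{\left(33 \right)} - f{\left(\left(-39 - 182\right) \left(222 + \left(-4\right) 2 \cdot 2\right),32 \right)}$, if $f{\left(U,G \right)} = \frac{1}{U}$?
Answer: $- \frac{22703}{2731560} \approx -0.0083114$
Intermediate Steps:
$H{\left(q \right)} = \frac{1}{-153 + q}$ ($H{\left(q \right)} = \frac{1}{q + \left(109 - 262\right)} = \frac{1}{q - 153} = \frac{1}{-153 + q}$)
$H{\left(33 \right)} - f{\left(\left(-39 - 182\right) \left(222 + \left(-4\right) 2 \cdot 2\right),32 \right)} = \frac{1}{-153 + 33} - \frac{1}{\left(-39 - 182\right) \left(222 + \left(-4\right) 2 \cdot 2\right)} = \frac{1}{-120} - \frac{1}{\left(-221\right) \left(222 - 16\right)} = - \frac{1}{120} - \frac{1}{\left(-221\right) \left(222 - 16\right)} = - \frac{1}{120} - \frac{1}{\left(-221\right) 206} = - \frac{1}{120} - \frac{1}{-45526} = - \frac{1}{120} - - \frac{1}{45526} = - \frac{1}{120} + \frac{1}{45526} = - \frac{22703}{2731560}$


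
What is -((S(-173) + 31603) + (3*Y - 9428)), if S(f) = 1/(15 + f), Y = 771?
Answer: -3869103/158 ≈ -24488.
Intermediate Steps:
-((S(-173) + 31603) + (3*Y - 9428)) = -((1/(15 - 173) + 31603) + (3*771 - 9428)) = -((1/(-158) + 31603) + (2313 - 9428)) = -((-1/158 + 31603) - 7115) = -(4993273/158 - 7115) = -1*3869103/158 = -3869103/158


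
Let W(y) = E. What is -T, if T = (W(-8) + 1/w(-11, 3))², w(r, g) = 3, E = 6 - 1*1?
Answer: -256/9 ≈ -28.444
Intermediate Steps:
E = 5 (E = 6 - 1 = 5)
W(y) = 5
T = 256/9 (T = (5 + 1/3)² = (5 + ⅓)² = (16/3)² = 256/9 ≈ 28.444)
-T = -1*256/9 = -256/9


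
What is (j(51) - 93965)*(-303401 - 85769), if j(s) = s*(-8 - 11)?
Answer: 36945464780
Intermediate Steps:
j(s) = -19*s (j(s) = s*(-19) = -19*s)
(j(51) - 93965)*(-303401 - 85769) = (-19*51 - 93965)*(-303401 - 85769) = (-969 - 93965)*(-389170) = -94934*(-389170) = 36945464780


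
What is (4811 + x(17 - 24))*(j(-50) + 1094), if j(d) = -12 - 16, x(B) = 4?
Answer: 5132790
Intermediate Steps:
j(d) = -28
(4811 + x(17 - 24))*(j(-50) + 1094) = (4811 + 4)*(-28 + 1094) = 4815*1066 = 5132790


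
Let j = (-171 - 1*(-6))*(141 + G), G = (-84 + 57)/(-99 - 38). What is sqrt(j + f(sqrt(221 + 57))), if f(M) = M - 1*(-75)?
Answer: sqrt(-435863445 + 18769*sqrt(278))/137 ≈ 152.33*I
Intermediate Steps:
G = 27/137 (G = -27/(-137) = -27*(-1/137) = 27/137 ≈ 0.19708)
f(M) = 75 + M (f(M) = M + 75 = 75 + M)
j = -3191760/137 (j = (-171 - 1*(-6))*(141 + 27/137) = (-171 + 6)*(19344/137) = -165*19344/137 = -3191760/137 ≈ -23298.)
sqrt(j + f(sqrt(221 + 57))) = sqrt(-3191760/137 + (75 + sqrt(221 + 57))) = sqrt(-3191760/137 + (75 + sqrt(278))) = sqrt(-3181485/137 + sqrt(278))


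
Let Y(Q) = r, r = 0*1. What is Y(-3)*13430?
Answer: 0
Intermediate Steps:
r = 0
Y(Q) = 0
Y(-3)*13430 = 0*13430 = 0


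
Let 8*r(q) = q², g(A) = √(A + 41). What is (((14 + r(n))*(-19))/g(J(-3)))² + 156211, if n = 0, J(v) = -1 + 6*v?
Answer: 1753699/11 ≈ 1.5943e+5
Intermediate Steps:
g(A) = √(41 + A)
r(q) = q²/8
(((14 + r(n))*(-19))/g(J(-3)))² + 156211 = (((14 + (⅛)*0²)*(-19))/(√(41 + (-1 + 6*(-3)))))² + 156211 = (((14 + (⅛)*0)*(-19))/(√(41 + (-1 - 18))))² + 156211 = (((14 + 0)*(-19))/(√(41 - 19)))² + 156211 = ((14*(-19))/(√22))² + 156211 = (-133*√22/11)² + 156211 = 35378/11 + 156211 = 1753699/11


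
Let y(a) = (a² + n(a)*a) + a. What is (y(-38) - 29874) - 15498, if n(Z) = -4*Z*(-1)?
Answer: -38190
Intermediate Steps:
n(Z) = 4*Z
y(a) = a + 5*a² (y(a) = (a² + (4*a)*a) + a = (a² + 4*a²) + a = 5*a² + a = a + 5*a²)
(y(-38) - 29874) - 15498 = (-38*(1 + 5*(-38)) - 29874) - 15498 = (-38*(1 - 190) - 29874) - 15498 = (-38*(-189) - 29874) - 15498 = (7182 - 29874) - 15498 = -22692 - 15498 = -38190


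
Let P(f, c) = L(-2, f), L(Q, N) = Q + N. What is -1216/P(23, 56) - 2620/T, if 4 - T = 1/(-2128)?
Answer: -127434368/178773 ≈ -712.83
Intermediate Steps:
T = 8513/2128 (T = 4 - 1/(-2128) = 4 - 1*(-1/2128) = 4 + 1/2128 = 8513/2128 ≈ 4.0005)
L(Q, N) = N + Q
P(f, c) = -2 + f (P(f, c) = f - 2 = -2 + f)
-1216/P(23, 56) - 2620/T = -1216/(-2 + 23) - 2620/8513/2128 = -1216/21 - 2620*2128/8513 = -1216*1/21 - 5575360/8513 = -1216/21 - 5575360/8513 = -127434368/178773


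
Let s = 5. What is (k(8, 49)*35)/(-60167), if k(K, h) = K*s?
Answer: -1400/60167 ≈ -0.023269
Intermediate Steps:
k(K, h) = 5*K (k(K, h) = K*5 = 5*K)
(k(8, 49)*35)/(-60167) = ((5*8)*35)/(-60167) = (40*35)*(-1/60167) = 1400*(-1/60167) = -1400/60167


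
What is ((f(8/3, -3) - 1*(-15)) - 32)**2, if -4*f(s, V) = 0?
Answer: 289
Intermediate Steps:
f(s, V) = 0 (f(s, V) = -1/4*0 = 0)
((f(8/3, -3) - 1*(-15)) - 32)**2 = ((0 - 1*(-15)) - 32)**2 = ((0 + 15) - 32)**2 = (15 - 32)**2 = (-17)**2 = 289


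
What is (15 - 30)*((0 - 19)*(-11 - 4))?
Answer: -4275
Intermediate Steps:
(15 - 30)*((0 - 19)*(-11 - 4)) = -(-285)*(-15) = -15*285 = -4275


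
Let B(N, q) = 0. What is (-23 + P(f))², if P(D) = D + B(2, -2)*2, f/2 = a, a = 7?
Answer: 81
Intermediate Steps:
f = 14 (f = 2*7 = 14)
P(D) = D (P(D) = D + 0*2 = D + 0 = D)
(-23 + P(f))² = (-23 + 14)² = (-9)² = 81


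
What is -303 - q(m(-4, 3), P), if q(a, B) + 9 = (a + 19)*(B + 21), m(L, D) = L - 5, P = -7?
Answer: -434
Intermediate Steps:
m(L, D) = -5 + L
q(a, B) = -9 + (19 + a)*(21 + B) (q(a, B) = -9 + (a + 19)*(B + 21) = -9 + (19 + a)*(21 + B))
-303 - q(m(-4, 3), P) = -303 - (390 + 19*(-7) + 21*(-5 - 4) - 7*(-5 - 4)) = -303 - (390 - 133 + 21*(-9) - 7*(-9)) = -303 - (390 - 133 - 189 + 63) = -303 - 1*131 = -303 - 131 = -434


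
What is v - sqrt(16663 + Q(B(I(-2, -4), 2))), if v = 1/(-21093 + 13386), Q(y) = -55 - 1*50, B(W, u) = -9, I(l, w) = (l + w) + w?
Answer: -1/7707 - sqrt(16558) ≈ -128.68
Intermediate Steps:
I(l, w) = l + 2*w
Q(y) = -105 (Q(y) = -55 - 50 = -105)
v = -1/7707 (v = 1/(-7707) = -1/7707 ≈ -0.00012975)
v - sqrt(16663 + Q(B(I(-2, -4), 2))) = -1/7707 - sqrt(16663 - 105) = -1/7707 - sqrt(16558)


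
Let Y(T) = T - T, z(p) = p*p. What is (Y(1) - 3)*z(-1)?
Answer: -3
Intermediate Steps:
z(p) = p**2
Y(T) = 0
(Y(1) - 3)*z(-1) = (0 - 3)*(-1)**2 = -3*1 = -3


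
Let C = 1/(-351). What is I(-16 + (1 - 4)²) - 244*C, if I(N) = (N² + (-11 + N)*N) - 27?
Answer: 52192/351 ≈ 148.70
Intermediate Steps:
I(N) = -27 + N² + N*(-11 + N) (I(N) = (N² + N*(-11 + N)) - 27 = -27 + N² + N*(-11 + N))
C = -1/351 ≈ -0.0028490
I(-16 + (1 - 4)²) - 244*C = (-27 - 11*(-16 + (1 - 4)²) + 2*(-16 + (1 - 4)²)²) - 244*(-1/351) = (-27 - 11*(-16 + (-3)²) + 2*(-16 + (-3)²)²) + 244/351 = (-27 - 11*(-16 + 9) + 2*(-16 + 9)²) + 244/351 = (-27 - 11*(-7) + 2*(-7)²) + 244/351 = (-27 + 77 + 2*49) + 244/351 = (-27 + 77 + 98) + 244/351 = 148 + 244/351 = 52192/351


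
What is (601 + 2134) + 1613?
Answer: 4348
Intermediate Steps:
(601 + 2134) + 1613 = 2735 + 1613 = 4348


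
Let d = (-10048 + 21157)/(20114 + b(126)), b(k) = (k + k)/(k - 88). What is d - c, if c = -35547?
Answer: 13589544795/382292 ≈ 35548.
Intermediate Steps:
b(k) = 2*k/(-88 + k) (b(k) = (2*k)/(-88 + k) = 2*k/(-88 + k))
d = 211071/382292 (d = (-10048 + 21157)/(20114 + 2*126/(-88 + 126)) = 11109/(20114 + 2*126/38) = 11109/(20114 + 2*126*(1/38)) = 11109/(20114 + 126/19) = 11109/(382292/19) = 11109*(19/382292) = 211071/382292 ≈ 0.55212)
d - c = 211071/382292 - 1*(-35547) = 211071/382292 + 35547 = 13589544795/382292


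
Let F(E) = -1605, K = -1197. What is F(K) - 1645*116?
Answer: -192425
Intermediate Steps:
F(K) - 1645*116 = -1605 - 1645*116 = -1605 - 1*190820 = -1605 - 190820 = -192425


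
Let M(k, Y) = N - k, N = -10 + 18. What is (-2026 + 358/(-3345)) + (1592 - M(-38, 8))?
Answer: -1605958/3345 ≈ -480.11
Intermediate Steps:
N = 8
M(k, Y) = 8 - k
(-2026 + 358/(-3345)) + (1592 - M(-38, 8)) = (-2026 + 358/(-3345)) + (1592 - (8 - 1*(-38))) = (-2026 + 358*(-1/3345)) + (1592 - (8 + 38)) = (-2026 - 358/3345) + (1592 - 1*46) = -6777328/3345 + (1592 - 46) = -6777328/3345 + 1546 = -1605958/3345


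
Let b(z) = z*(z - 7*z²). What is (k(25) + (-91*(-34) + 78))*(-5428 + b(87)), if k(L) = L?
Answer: -14729793860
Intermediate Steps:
(k(25) + (-91*(-34) + 78))*(-5428 + b(87)) = (25 + (-91*(-34) + 78))*(-5428 + 87²*(1 - 7*87)) = (25 + (3094 + 78))*(-5428 + 7569*(1 - 609)) = (25 + 3172)*(-5428 + 7569*(-608)) = 3197*(-5428 - 4601952) = 3197*(-4607380) = -14729793860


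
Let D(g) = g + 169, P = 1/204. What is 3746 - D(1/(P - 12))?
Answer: 8753123/2447 ≈ 3577.1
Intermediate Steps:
P = 1/204 ≈ 0.0049020
D(g) = 169 + g
3746 - D(1/(P - 12)) = 3746 - (169 + 1/(1/204 - 12)) = 3746 - (169 + 1/(-2447/204)) = 3746 - (169 - 204/2447) = 3746 - 1*413339/2447 = 3746 - 413339/2447 = 8753123/2447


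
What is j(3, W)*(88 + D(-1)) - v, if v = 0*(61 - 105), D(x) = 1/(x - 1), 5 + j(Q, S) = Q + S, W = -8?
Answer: -875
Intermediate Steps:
j(Q, S) = -5 + Q + S (j(Q, S) = -5 + (Q + S) = -5 + Q + S)
D(x) = 1/(-1 + x)
v = 0 (v = 0*(-44) = 0)
j(3, W)*(88 + D(-1)) - v = (-5 + 3 - 8)*(88 + 1/(-1 - 1)) - 1*0 = -10*(88 + 1/(-2)) + 0 = -10*(88 - 1/2) + 0 = -10*175/2 + 0 = -875 + 0 = -875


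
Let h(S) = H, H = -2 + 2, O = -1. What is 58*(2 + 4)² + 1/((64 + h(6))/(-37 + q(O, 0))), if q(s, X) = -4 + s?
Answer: 66795/32 ≈ 2087.3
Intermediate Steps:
H = 0
h(S) = 0
58*(2 + 4)² + 1/((64 + h(6))/(-37 + q(O, 0))) = 58*(2 + 4)² + 1/((64 + 0)/(-37 + (-4 - 1))) = 58*6² + 1/(64/(-37 - 5)) = 58*36 + 1/(64/(-42)) = 2088 + 1/(64*(-1/42)) = 2088 + 1/(-32/21) = 2088 - 21/32 = 66795/32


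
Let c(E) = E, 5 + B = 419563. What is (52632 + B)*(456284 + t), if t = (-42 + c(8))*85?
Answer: 214088112860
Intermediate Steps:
B = 419558 (B = -5 + 419563 = 419558)
t = -2890 (t = (-42 + 8)*85 = -34*85 = -2890)
(52632 + B)*(456284 + t) = (52632 + 419558)*(456284 - 2890) = 472190*453394 = 214088112860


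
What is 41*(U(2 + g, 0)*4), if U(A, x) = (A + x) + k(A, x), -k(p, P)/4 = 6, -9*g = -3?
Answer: -10660/3 ≈ -3553.3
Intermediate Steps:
g = ⅓ (g = -⅑*(-3) = ⅓ ≈ 0.33333)
k(p, P) = -24 (k(p, P) = -4*6 = -24)
U(A, x) = -24 + A + x (U(A, x) = (A + x) - 24 = -24 + A + x)
41*(U(2 + g, 0)*4) = 41*((-24 + (2 + ⅓) + 0)*4) = 41*((-24 + 7/3 + 0)*4) = 41*(-65/3*4) = 41*(-260/3) = -10660/3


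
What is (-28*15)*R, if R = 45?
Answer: -18900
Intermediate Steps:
(-28*15)*R = -28*15*45 = -420*45 = -18900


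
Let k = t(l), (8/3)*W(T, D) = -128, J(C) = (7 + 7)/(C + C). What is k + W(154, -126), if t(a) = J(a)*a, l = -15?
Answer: -41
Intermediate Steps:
J(C) = 7/C (J(C) = 14/((2*C)) = 14*(1/(2*C)) = 7/C)
W(T, D) = -48 (W(T, D) = (3/8)*(-128) = -48)
t(a) = 7 (t(a) = (7/a)*a = 7)
k = 7
k + W(154, -126) = 7 - 48 = -41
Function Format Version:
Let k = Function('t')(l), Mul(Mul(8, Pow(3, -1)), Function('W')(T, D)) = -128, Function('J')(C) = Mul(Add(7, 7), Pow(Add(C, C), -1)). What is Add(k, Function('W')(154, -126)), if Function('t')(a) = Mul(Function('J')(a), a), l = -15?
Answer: -41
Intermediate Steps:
Function('J')(C) = Mul(7, Pow(C, -1)) (Function('J')(C) = Mul(14, Pow(Mul(2, C), -1)) = Mul(14, Mul(Rational(1, 2), Pow(C, -1))) = Mul(7, Pow(C, -1)))
Function('W')(T, D) = -48 (Function('W')(T, D) = Mul(Rational(3, 8), -128) = -48)
Function('t')(a) = 7 (Function('t')(a) = Mul(Mul(7, Pow(a, -1)), a) = 7)
k = 7
Add(k, Function('W')(154, -126)) = Add(7, -48) = -41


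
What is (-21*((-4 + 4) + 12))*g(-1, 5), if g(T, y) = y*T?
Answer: 1260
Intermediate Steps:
g(T, y) = T*y
(-21*((-4 + 4) + 12))*g(-1, 5) = (-21*((-4 + 4) + 12))*(-1*5) = -21*(0 + 12)*(-5) = -21*12*(-5) = -252*(-5) = 1260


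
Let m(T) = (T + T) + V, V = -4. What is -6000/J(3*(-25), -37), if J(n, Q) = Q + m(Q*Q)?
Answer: -2000/899 ≈ -2.2247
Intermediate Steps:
m(T) = -4 + 2*T (m(T) = (T + T) - 4 = 2*T - 4 = -4 + 2*T)
J(n, Q) = -4 + Q + 2*Q² (J(n, Q) = Q + (-4 + 2*(Q*Q)) = Q + (-4 + 2*Q²) = -4 + Q + 2*Q²)
-6000/J(3*(-25), -37) = -6000/(-4 - 37 + 2*(-37)²) = -6000/(-4 - 37 + 2*1369) = -6000/(-4 - 37 + 2738) = -6000/2697 = -6000*1/2697 = -2000/899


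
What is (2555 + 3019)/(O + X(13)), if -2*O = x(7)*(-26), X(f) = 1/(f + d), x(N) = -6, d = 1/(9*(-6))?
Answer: -651229/9104 ≈ -71.532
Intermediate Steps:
d = -1/54 (d = 1/(-54) = -1/54 ≈ -0.018519)
X(f) = 1/(-1/54 + f) (X(f) = 1/(f - 1/54) = 1/(-1/54 + f))
O = -78 (O = -(-3)*(-26) = -1/2*156 = -78)
(2555 + 3019)/(O + X(13)) = (2555 + 3019)/(-78 + 54/(-1 + 54*13)) = 5574/(-78 + 54/(-1 + 702)) = 5574/(-78 + 54/701) = 5574/(-54624/701) = 5574*(-701/54624) = -651229/9104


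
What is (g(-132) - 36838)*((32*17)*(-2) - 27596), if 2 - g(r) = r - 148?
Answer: 1048572304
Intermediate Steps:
g(r) = 150 - r (g(r) = 2 - (r - 148) = 2 - (-148 + r) = 2 + (148 - r) = 150 - r)
(g(-132) - 36838)*((32*17)*(-2) - 27596) = ((150 - 1*(-132)) - 36838)*((32*17)*(-2) - 27596) = ((150 + 132) - 36838)*(544*(-2) - 27596) = (282 - 36838)*(-1088 - 27596) = -36556*(-28684) = 1048572304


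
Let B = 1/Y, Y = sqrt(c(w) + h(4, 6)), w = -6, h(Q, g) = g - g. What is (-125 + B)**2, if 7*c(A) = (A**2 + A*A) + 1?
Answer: (9125 - sqrt(511))**2/5329 ≈ 15548.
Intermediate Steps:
h(Q, g) = 0
c(A) = 1/7 + 2*A**2/7 (c(A) = ((A**2 + A*A) + 1)/7 = ((A**2 + A**2) + 1)/7 = (2*A**2 + 1)/7 = (1 + 2*A**2)/7 = 1/7 + 2*A**2/7)
Y = sqrt(511)/7 (Y = sqrt((1/7 + (2/7)*(-6)**2) + 0) = sqrt((1/7 + (2/7)*36) + 0) = sqrt((1/7 + 72/7) + 0) = sqrt(73/7 + 0) = sqrt(73/7) = sqrt(511)/7 ≈ 3.2293)
B = sqrt(511)/73 (B = 1/(sqrt(511)/7) = sqrt(511)/73 ≈ 0.30966)
(-125 + B)**2 = (-125 + sqrt(511)/73)**2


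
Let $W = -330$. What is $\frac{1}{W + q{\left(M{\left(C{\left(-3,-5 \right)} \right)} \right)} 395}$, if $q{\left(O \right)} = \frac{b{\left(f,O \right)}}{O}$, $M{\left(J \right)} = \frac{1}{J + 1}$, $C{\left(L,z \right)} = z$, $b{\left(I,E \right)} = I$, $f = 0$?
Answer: $- \frac{1}{330} \approx -0.0030303$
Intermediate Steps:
$M{\left(J \right)} = \frac{1}{1 + J}$
$q{\left(O \right)} = 0$ ($q{\left(O \right)} = \frac{0}{O} = 0$)
$\frac{1}{W + q{\left(M{\left(C{\left(-3,-5 \right)} \right)} \right)} 395} = \frac{1}{-330 + 0 \cdot 395} = \frac{1}{-330 + 0} = \frac{1}{-330} = - \frac{1}{330}$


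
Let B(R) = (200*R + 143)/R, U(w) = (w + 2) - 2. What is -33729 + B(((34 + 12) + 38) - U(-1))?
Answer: -2849822/85 ≈ -33527.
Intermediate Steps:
U(w) = w (U(w) = (2 + w) - 2 = w)
B(R) = (143 + 200*R)/R
-33729 + B(((34 + 12) + 38) - U(-1)) = -33729 + (200 + 143/(((34 + 12) + 38) - 1*(-1))) = -33729 + (200 + 143/((46 + 38) + 1)) = -33729 + (200 + 143/(84 + 1)) = -33729 + (200 + 143/85) = -33729 + 17143/85 = -2849822/85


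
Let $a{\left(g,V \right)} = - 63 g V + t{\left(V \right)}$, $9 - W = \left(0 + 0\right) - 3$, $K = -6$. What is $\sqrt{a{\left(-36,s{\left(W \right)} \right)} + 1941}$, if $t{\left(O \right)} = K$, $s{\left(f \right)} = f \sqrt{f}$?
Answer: $3 \sqrt{215 + 6048 \sqrt{3}} \approx 310.18$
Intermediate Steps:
$W = 12$ ($W = 9 - \left(\left(0 + 0\right) - 3\right) = 9 - \left(0 - 3\right) = 9 - -3 = 9 + 3 = 12$)
$s{\left(f \right)} = f^{\frac{3}{2}}$
$t{\left(O \right)} = -6$
$a{\left(g,V \right)} = -6 - 63 V g$ ($a{\left(g,V \right)} = - 63 g V - 6 = - 63 V g - 6 = -6 - 63 V g$)
$\sqrt{a{\left(-36,s{\left(W \right)} \right)} + 1941} = \sqrt{\left(-6 - 63 \cdot 12^{\frac{3}{2}} \left(-36\right)\right) + 1941} = \sqrt{\left(-6 - 63 \cdot 24 \sqrt{3} \left(-36\right)\right) + 1941} = \sqrt{\left(-6 + 54432 \sqrt{3}\right) + 1941} = \sqrt{1935 + 54432 \sqrt{3}}$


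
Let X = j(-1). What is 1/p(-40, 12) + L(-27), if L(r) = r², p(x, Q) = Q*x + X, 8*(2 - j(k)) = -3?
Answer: 2785501/3821 ≈ 729.00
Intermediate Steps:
j(k) = 19/8 (j(k) = 2 - ⅛*(-3) = 2 + 3/8 = 19/8)
X = 19/8 ≈ 2.3750
p(x, Q) = 19/8 + Q*x (p(x, Q) = Q*x + 19/8 = 19/8 + Q*x)
1/p(-40, 12) + L(-27) = 1/(19/8 + 12*(-40)) + (-27)² = 1/(19/8 - 480) + 729 = 1/(-3821/8) + 729 = -8/3821 + 729 = 2785501/3821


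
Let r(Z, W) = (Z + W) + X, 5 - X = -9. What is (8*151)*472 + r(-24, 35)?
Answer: 570201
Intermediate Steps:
X = 14 (X = 5 - 1*(-9) = 5 + 9 = 14)
r(Z, W) = 14 + W + Z (r(Z, W) = (Z + W) + 14 = (W + Z) + 14 = 14 + W + Z)
(8*151)*472 + r(-24, 35) = (8*151)*472 + (14 + 35 - 24) = 1208*472 + 25 = 570176 + 25 = 570201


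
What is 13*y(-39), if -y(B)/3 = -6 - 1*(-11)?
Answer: -195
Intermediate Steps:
y(B) = -15 (y(B) = -3*(-6 - 1*(-11)) = -3*(-6 + 11) = -3*5 = -15)
13*y(-39) = 13*(-15) = -195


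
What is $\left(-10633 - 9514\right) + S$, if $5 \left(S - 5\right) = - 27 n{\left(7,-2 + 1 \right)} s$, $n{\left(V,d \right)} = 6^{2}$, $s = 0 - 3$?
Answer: $- \frac{97794}{5} \approx -19559.0$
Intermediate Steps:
$s = -3$
$n{\left(V,d \right)} = 36$
$S = \frac{2941}{5}$ ($S = 5 + \frac{\left(-27\right) 36 \left(-3\right)}{5} = 5 + \frac{\left(-972\right) \left(-3\right)}{5} = 5 + \frac{1}{5} \cdot 2916 = 5 + \frac{2916}{5} = \frac{2941}{5} \approx 588.2$)
$\left(-10633 - 9514\right) + S = \left(-10633 - 9514\right) + \frac{2941}{5} = -20147 + \frac{2941}{5} = - \frac{97794}{5}$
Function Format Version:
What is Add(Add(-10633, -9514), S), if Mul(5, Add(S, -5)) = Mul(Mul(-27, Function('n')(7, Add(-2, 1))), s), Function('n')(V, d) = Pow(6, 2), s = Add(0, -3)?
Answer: Rational(-97794, 5) ≈ -19559.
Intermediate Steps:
s = -3
Function('n')(V, d) = 36
S = Rational(2941, 5) (S = Add(5, Mul(Rational(1, 5), Mul(Mul(-27, 36), -3))) = Add(5, Mul(Rational(1, 5), Mul(-972, -3))) = Add(5, Mul(Rational(1, 5), 2916)) = Add(5, Rational(2916, 5)) = Rational(2941, 5) ≈ 588.20)
Add(Add(-10633, -9514), S) = Add(Add(-10633, -9514), Rational(2941, 5)) = Add(-20147, Rational(2941, 5)) = Rational(-97794, 5)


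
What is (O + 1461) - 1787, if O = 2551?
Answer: 2225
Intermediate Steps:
(O + 1461) - 1787 = (2551 + 1461) - 1787 = 4012 - 1787 = 2225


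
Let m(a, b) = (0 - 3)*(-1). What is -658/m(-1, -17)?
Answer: -658/3 ≈ -219.33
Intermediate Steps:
m(a, b) = 3 (m(a, b) = -3*(-1) = 3)
-658/m(-1, -17) = -658/3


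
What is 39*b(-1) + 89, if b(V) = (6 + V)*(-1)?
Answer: -106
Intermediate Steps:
b(V) = -6 - V
39*b(-1) + 89 = 39*(-6 - 1*(-1)) + 89 = 39*(-6 + 1) + 89 = 39*(-5) + 89 = -195 + 89 = -106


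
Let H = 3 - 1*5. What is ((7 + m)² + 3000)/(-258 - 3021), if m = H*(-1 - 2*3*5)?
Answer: -2587/1093 ≈ -2.3669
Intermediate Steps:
H = -2 (H = 3 - 5 = -2)
m = 62 (m = -2*(-1 - 2*3*5) = -2*(-1 - 6*5) = -2*(-1 - 30) = -2*(-31) = 62)
((7 + m)² + 3000)/(-258 - 3021) = ((7 + 62)² + 3000)/(-258 - 3021) = (69² + 3000)/(-3279) = (4761 + 3000)*(-1/3279) = 7761*(-1/3279) = -2587/1093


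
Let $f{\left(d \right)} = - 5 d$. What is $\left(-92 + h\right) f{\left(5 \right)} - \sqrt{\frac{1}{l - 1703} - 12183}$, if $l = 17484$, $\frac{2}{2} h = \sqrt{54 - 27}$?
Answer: $2300 - 75 \sqrt{3} - \frac{i \sqrt{3034053829082}}{15781} \approx 2170.1 - 110.38 i$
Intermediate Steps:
$h = 3 \sqrt{3}$ ($h = \sqrt{54 - 27} = \sqrt{27} = 3 \sqrt{3} \approx 5.1962$)
$\left(-92 + h\right) f{\left(5 \right)} - \sqrt{\frac{1}{l - 1703} - 12183} = \left(-92 + 3 \sqrt{3}\right) \left(\left(-5\right) 5\right) - \sqrt{\frac{1}{17484 - 1703} - 12183} = \left(-92 + 3 \sqrt{3}\right) \left(-25\right) - \sqrt{\frac{1}{15781} - 12183} = \left(2300 - 75 \sqrt{3}\right) - \sqrt{\frac{1}{15781} - 12183} = \left(2300 - 75 \sqrt{3}\right) - \sqrt{- \frac{192259922}{15781}} = \left(2300 - 75 \sqrt{3}\right) - \frac{i \sqrt{3034053829082}}{15781} = 2300 - 75 \sqrt{3} - \frac{i \sqrt{3034053829082}}{15781}$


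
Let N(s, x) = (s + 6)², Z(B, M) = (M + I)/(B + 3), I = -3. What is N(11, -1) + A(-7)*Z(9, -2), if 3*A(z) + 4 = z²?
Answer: 1131/4 ≈ 282.75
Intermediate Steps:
Z(B, M) = (-3 + M)/(3 + B) (Z(B, M) = (M - 3)/(B + 3) = (-3 + M)/(3 + B))
N(s, x) = (6 + s)²
A(z) = -4/3 + z²/3
N(11, -1) + A(-7)*Z(9, -2) = (6 + 11)² + (-4/3 + (⅓)*(-7)²)*((-3 - 2)/(3 + 9)) = 17² + (-4/3 + (⅓)*49)*(-5/12) = 289 + (-4/3 + 49/3)*((1/12)*(-5)) = 289 + 15*(-5/12) = 289 - 25/4 = 1131/4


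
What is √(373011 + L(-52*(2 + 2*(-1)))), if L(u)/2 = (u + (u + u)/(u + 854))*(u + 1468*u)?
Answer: √373011 ≈ 610.75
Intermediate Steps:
L(u) = 2938*u*(u + 2*u/(854 + u)) (L(u) = 2*((u + (u + u)/(u + 854))*(u + 1468*u)) = 2*((u + (2*u)/(854 + u))*(1469*u)) = 2*((u + 2*u/(854 + u))*(1469*u)) = 2*(1469*u*(u + 2*u/(854 + u))) = 2938*u*(u + 2*u/(854 + u)))
√(373011 + L(-52*(2 + 2*(-1)))) = √(373011 + 2938*(-52*(2 + 2*(-1)))²*(856 - 52*(2 + 2*(-1)))/(854 - 52*(2 + 2*(-1)))) = √(373011 + 2938*(-52*(2 - 2))²*(856 - 52*(2 - 2))/(854 - 52*(2 - 2))) = √(373011 + 2938*(-52*0)²*(856 - 52*0)/(854 - 52*0)) = √(373011 + 2938*0²*(856 + 0)/(854 + 0)) = √(373011 + 2938*0*856/854) = √(373011 + 2938*0*(1/854)*856) = √(373011 + 0) = √373011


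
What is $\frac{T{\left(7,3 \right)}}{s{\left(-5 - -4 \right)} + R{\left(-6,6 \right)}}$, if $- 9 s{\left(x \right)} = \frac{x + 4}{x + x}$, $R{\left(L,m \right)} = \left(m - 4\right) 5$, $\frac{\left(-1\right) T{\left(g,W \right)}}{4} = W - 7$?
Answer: $\frac{96}{61} \approx 1.5738$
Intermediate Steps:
$T{\left(g,W \right)} = 28 - 4 W$ ($T{\left(g,W \right)} = - 4 \left(W - 7\right) = - 4 \left(-7 + W\right) = 28 - 4 W$)
$R{\left(L,m \right)} = -20 + 5 m$ ($R{\left(L,m \right)} = \left(-4 + m\right) 5 = -20 + 5 m$)
$s{\left(x \right)} = - \frac{4 + x}{18 x}$ ($s{\left(x \right)} = - \frac{\left(x + 4\right) \frac{1}{x + x}}{9} = - \frac{\left(4 + x\right) \frac{1}{2 x}}{9} = - \frac{\frac{1}{2} \frac{1}{x} \left(4 + x\right)}{9} = - \frac{4 + x}{18 x}$)
$\frac{T{\left(7,3 \right)}}{s{\left(-5 - -4 \right)} + R{\left(-6,6 \right)}} = \frac{28 - 12}{\frac{-4 - \left(-5 - -4\right)}{18 \left(-5 - -4\right)} + \left(-20 + 5 \cdot 6\right)} = \frac{28 - 12}{\frac{-4 - \left(-5 + 4\right)}{18 \left(-5 + 4\right)} + \left(-20 + 30\right)} = \frac{1}{\frac{-4 - -1}{18 \left(-1\right)} + 10} \cdot 16 = \frac{1}{\frac{1}{18} \left(-1\right) \left(-4 + 1\right) + 10} \cdot 16 = \frac{1}{\frac{1}{18} \left(-1\right) \left(-3\right) + 10} \cdot 16 = \frac{1}{\frac{1}{6} + 10} \cdot 16 = \frac{1}{\frac{61}{6}} \cdot 16 = \frac{6}{61} \cdot 16 = \frac{96}{61}$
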